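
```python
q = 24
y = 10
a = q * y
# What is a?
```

Trace (tracking a):
q = 24  # -> q = 24
y = 10  # -> y = 10
a = q * y  # -> a = 240

Answer: 240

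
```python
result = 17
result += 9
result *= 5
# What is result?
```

Answer: 130

Derivation:
Trace (tracking result):
result = 17  # -> result = 17
result += 9  # -> result = 26
result *= 5  # -> result = 130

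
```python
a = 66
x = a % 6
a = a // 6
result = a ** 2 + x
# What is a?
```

Answer: 11

Derivation:
Trace (tracking a):
a = 66  # -> a = 66
x = a % 6  # -> x = 0
a = a // 6  # -> a = 11
result = a ** 2 + x  # -> result = 121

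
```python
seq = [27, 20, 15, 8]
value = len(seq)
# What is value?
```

Answer: 4

Derivation:
Trace (tracking value):
seq = [27, 20, 15, 8]  # -> seq = [27, 20, 15, 8]
value = len(seq)  # -> value = 4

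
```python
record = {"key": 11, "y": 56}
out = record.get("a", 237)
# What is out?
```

Trace (tracking out):
record = {'key': 11, 'y': 56}  # -> record = {'key': 11, 'y': 56}
out = record.get('a', 237)  # -> out = 237

Answer: 237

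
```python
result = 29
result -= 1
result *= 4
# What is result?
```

Answer: 112

Derivation:
Trace (tracking result):
result = 29  # -> result = 29
result -= 1  # -> result = 28
result *= 4  # -> result = 112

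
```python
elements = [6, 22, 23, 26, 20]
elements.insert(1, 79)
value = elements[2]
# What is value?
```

Answer: 22

Derivation:
Trace (tracking value):
elements = [6, 22, 23, 26, 20]  # -> elements = [6, 22, 23, 26, 20]
elements.insert(1, 79)  # -> elements = [6, 79, 22, 23, 26, 20]
value = elements[2]  # -> value = 22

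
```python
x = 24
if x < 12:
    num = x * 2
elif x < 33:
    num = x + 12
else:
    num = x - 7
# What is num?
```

Trace (tracking num):
x = 24  # -> x = 24
if x < 12:  # condition is False
elif x < 33:  # condition is True
    num = x + 12  # -> num = 36

Answer: 36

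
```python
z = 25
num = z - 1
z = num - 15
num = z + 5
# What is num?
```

Answer: 14

Derivation:
Trace (tracking num):
z = 25  # -> z = 25
num = z - 1  # -> num = 24
z = num - 15  # -> z = 9
num = z + 5  # -> num = 14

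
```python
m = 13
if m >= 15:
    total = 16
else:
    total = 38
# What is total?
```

Answer: 38

Derivation:
Trace (tracking total):
m = 13  # -> m = 13
if m >= 15:  # condition is False
else:
    total = 38  # -> total = 38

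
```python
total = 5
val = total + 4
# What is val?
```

Answer: 9

Derivation:
Trace (tracking val):
total = 5  # -> total = 5
val = total + 4  # -> val = 9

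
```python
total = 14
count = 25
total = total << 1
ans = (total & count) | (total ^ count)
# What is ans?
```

Trace (tracking ans):
total = 14  # -> total = 14
count = 25  # -> count = 25
total = total << 1  # -> total = 28
ans = total & count | total ^ count  # -> ans = 29

Answer: 29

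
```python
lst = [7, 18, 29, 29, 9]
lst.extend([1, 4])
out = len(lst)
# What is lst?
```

Trace (tracking lst):
lst = [7, 18, 29, 29, 9]  # -> lst = [7, 18, 29, 29, 9]
lst.extend([1, 4])  # -> lst = [7, 18, 29, 29, 9, 1, 4]
out = len(lst)  # -> out = 7

Answer: [7, 18, 29, 29, 9, 1, 4]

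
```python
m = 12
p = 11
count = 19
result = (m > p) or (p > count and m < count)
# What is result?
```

Answer: True

Derivation:
Trace (tracking result):
m = 12  # -> m = 12
p = 11  # -> p = 11
count = 19  # -> count = 19
result = m > p or (p > count and m < count)  # -> result = True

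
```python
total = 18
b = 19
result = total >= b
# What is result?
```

Answer: False

Derivation:
Trace (tracking result):
total = 18  # -> total = 18
b = 19  # -> b = 19
result = total >= b  # -> result = False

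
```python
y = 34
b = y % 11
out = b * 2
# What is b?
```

Trace (tracking b):
y = 34  # -> y = 34
b = y % 11  # -> b = 1
out = b * 2  # -> out = 2

Answer: 1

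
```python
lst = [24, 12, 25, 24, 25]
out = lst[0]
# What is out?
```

Trace (tracking out):
lst = [24, 12, 25, 24, 25]  # -> lst = [24, 12, 25, 24, 25]
out = lst[0]  # -> out = 24

Answer: 24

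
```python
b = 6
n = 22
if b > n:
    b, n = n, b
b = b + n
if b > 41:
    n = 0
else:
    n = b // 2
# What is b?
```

Trace (tracking b):
b = 6  # -> b = 6
n = 22  # -> n = 22
if b > n:  # condition is False
b = b + n  # -> b = 28
if b > 41:  # condition is False
else:
    n = b // 2  # -> n = 14

Answer: 28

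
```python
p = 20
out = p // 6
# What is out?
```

Trace (tracking out):
p = 20  # -> p = 20
out = p // 6  # -> out = 3

Answer: 3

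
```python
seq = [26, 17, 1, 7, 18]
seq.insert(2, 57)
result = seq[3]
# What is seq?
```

Trace (tracking seq):
seq = [26, 17, 1, 7, 18]  # -> seq = [26, 17, 1, 7, 18]
seq.insert(2, 57)  # -> seq = [26, 17, 57, 1, 7, 18]
result = seq[3]  # -> result = 1

Answer: [26, 17, 57, 1, 7, 18]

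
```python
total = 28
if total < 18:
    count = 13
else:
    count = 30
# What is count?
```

Answer: 30

Derivation:
Trace (tracking count):
total = 28  # -> total = 28
if total < 18:  # condition is False
else:
    count = 30  # -> count = 30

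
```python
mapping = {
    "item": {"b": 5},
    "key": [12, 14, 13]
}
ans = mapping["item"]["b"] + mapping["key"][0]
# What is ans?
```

Trace (tracking ans):
mapping = {'item': {'b': 5}, 'key': [12, 14, 13]}  # -> mapping = {'item': {'b': 5}, 'key': [12, 14, 13]}
ans = mapping['item']['b'] + mapping['key'][0]  # -> ans = 17

Answer: 17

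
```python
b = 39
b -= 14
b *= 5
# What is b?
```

Answer: 125

Derivation:
Trace (tracking b):
b = 39  # -> b = 39
b -= 14  # -> b = 25
b *= 5  # -> b = 125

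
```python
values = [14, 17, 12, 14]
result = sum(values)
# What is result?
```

Answer: 57

Derivation:
Trace (tracking result):
values = [14, 17, 12, 14]  # -> values = [14, 17, 12, 14]
result = sum(values)  # -> result = 57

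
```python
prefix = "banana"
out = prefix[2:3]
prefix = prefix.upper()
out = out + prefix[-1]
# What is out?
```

Answer: 'nA'

Derivation:
Trace (tracking out):
prefix = 'banana'  # -> prefix = 'banana'
out = prefix[2:3]  # -> out = 'n'
prefix = prefix.upper()  # -> prefix = 'BANANA'
out = out + prefix[-1]  # -> out = 'nA'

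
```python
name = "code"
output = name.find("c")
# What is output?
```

Trace (tracking output):
name = 'code'  # -> name = 'code'
output = name.find('c')  # -> output = 0

Answer: 0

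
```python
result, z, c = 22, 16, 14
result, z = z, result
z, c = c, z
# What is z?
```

Answer: 14

Derivation:
Trace (tracking z):
result, z, c = (22, 16, 14)  # -> result = 22, z = 16, c = 14
result, z = (z, result)  # -> result = 16, z = 22
z, c = (c, z)  # -> z = 14, c = 22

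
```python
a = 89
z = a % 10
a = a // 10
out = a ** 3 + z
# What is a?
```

Answer: 8

Derivation:
Trace (tracking a):
a = 89  # -> a = 89
z = a % 10  # -> z = 9
a = a // 10  # -> a = 8
out = a ** 3 + z  # -> out = 521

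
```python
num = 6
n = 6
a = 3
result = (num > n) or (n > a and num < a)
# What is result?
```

Trace (tracking result):
num = 6  # -> num = 6
n = 6  # -> n = 6
a = 3  # -> a = 3
result = num > n or (n > a and num < a)  # -> result = False

Answer: False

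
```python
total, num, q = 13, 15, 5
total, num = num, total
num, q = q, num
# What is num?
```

Answer: 5

Derivation:
Trace (tracking num):
total, num, q = (13, 15, 5)  # -> total = 13, num = 15, q = 5
total, num = (num, total)  # -> total = 15, num = 13
num, q = (q, num)  # -> num = 5, q = 13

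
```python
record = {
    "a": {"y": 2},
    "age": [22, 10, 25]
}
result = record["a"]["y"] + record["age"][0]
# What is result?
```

Answer: 24

Derivation:
Trace (tracking result):
record = {'a': {'y': 2}, 'age': [22, 10, 25]}  # -> record = {'a': {'y': 2}, 'age': [22, 10, 25]}
result = record['a']['y'] + record['age'][0]  # -> result = 24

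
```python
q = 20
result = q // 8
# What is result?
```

Answer: 2

Derivation:
Trace (tracking result):
q = 20  # -> q = 20
result = q // 8  # -> result = 2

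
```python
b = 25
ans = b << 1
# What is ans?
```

Answer: 50

Derivation:
Trace (tracking ans):
b = 25  # -> b = 25
ans = b << 1  # -> ans = 50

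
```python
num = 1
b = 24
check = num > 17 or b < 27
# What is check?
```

Answer: True

Derivation:
Trace (tracking check):
num = 1  # -> num = 1
b = 24  # -> b = 24
check = num > 17 or b < 27  # -> check = True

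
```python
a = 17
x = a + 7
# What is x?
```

Answer: 24

Derivation:
Trace (tracking x):
a = 17  # -> a = 17
x = a + 7  # -> x = 24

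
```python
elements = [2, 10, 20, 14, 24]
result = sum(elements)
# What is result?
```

Trace (tracking result):
elements = [2, 10, 20, 14, 24]  # -> elements = [2, 10, 20, 14, 24]
result = sum(elements)  # -> result = 70

Answer: 70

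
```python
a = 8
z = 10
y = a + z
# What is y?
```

Trace (tracking y):
a = 8  # -> a = 8
z = 10  # -> z = 10
y = a + z  # -> y = 18

Answer: 18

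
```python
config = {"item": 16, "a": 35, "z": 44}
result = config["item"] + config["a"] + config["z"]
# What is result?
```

Trace (tracking result):
config = {'item': 16, 'a': 35, 'z': 44}  # -> config = {'item': 16, 'a': 35, 'z': 44}
result = config['item'] + config['a'] + config['z']  # -> result = 95

Answer: 95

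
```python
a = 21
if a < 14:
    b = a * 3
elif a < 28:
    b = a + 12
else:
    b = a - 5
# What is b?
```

Trace (tracking b):
a = 21  # -> a = 21
if a < 14:  # condition is False
elif a < 28:  # condition is True
    b = a + 12  # -> b = 33

Answer: 33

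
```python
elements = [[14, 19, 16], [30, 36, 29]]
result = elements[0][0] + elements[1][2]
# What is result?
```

Answer: 43

Derivation:
Trace (tracking result):
elements = [[14, 19, 16], [30, 36, 29]]  # -> elements = [[14, 19, 16], [30, 36, 29]]
result = elements[0][0] + elements[1][2]  # -> result = 43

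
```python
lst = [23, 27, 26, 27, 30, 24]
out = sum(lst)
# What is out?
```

Trace (tracking out):
lst = [23, 27, 26, 27, 30, 24]  # -> lst = [23, 27, 26, 27, 30, 24]
out = sum(lst)  # -> out = 157

Answer: 157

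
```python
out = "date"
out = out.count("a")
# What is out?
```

Trace (tracking out):
out = 'date'  # -> out = 'date'
out = out.count('a')  # -> out = 1

Answer: 1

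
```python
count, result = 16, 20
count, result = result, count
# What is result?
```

Trace (tracking result):
count, result = (16, 20)  # -> count = 16, result = 20
count, result = (result, count)  # -> count = 20, result = 16

Answer: 16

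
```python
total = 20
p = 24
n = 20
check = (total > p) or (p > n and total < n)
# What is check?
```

Answer: False

Derivation:
Trace (tracking check):
total = 20  # -> total = 20
p = 24  # -> p = 24
n = 20  # -> n = 20
check = total > p or (p > n and total < n)  # -> check = False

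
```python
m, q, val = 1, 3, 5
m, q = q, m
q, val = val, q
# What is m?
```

Trace (tracking m):
m, q, val = (1, 3, 5)  # -> m = 1, q = 3, val = 5
m, q = (q, m)  # -> m = 3, q = 1
q, val = (val, q)  # -> q = 5, val = 1

Answer: 3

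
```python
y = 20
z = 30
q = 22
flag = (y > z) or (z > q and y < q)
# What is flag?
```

Trace (tracking flag):
y = 20  # -> y = 20
z = 30  # -> z = 30
q = 22  # -> q = 22
flag = y > z or (z > q and y < q)  # -> flag = True

Answer: True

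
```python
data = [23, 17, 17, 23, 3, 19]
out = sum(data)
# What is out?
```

Answer: 102

Derivation:
Trace (tracking out):
data = [23, 17, 17, 23, 3, 19]  # -> data = [23, 17, 17, 23, 3, 19]
out = sum(data)  # -> out = 102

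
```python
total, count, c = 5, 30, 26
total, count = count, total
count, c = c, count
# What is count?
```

Trace (tracking count):
total, count, c = (5, 30, 26)  # -> total = 5, count = 30, c = 26
total, count = (count, total)  # -> total = 30, count = 5
count, c = (c, count)  # -> count = 26, c = 5

Answer: 26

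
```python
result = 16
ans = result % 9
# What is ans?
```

Answer: 7

Derivation:
Trace (tracking ans):
result = 16  # -> result = 16
ans = result % 9  # -> ans = 7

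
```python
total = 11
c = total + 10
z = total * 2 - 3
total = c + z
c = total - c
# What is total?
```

Answer: 40

Derivation:
Trace (tracking total):
total = 11  # -> total = 11
c = total + 10  # -> c = 21
z = total * 2 - 3  # -> z = 19
total = c + z  # -> total = 40
c = total - c  # -> c = 19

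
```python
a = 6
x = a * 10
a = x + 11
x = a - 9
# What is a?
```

Trace (tracking a):
a = 6  # -> a = 6
x = a * 10  # -> x = 60
a = x + 11  # -> a = 71
x = a - 9  # -> x = 62

Answer: 71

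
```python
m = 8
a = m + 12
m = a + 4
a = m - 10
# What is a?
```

Trace (tracking a):
m = 8  # -> m = 8
a = m + 12  # -> a = 20
m = a + 4  # -> m = 24
a = m - 10  # -> a = 14

Answer: 14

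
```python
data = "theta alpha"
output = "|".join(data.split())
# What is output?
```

Trace (tracking output):
data = 'theta alpha'  # -> data = 'theta alpha'
output = '|'.join(data.split())  # -> output = 'theta|alpha'

Answer: 'theta|alpha'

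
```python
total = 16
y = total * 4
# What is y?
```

Answer: 64

Derivation:
Trace (tracking y):
total = 16  # -> total = 16
y = total * 4  # -> y = 64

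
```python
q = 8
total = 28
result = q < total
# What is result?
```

Answer: True

Derivation:
Trace (tracking result):
q = 8  # -> q = 8
total = 28  # -> total = 28
result = q < total  # -> result = True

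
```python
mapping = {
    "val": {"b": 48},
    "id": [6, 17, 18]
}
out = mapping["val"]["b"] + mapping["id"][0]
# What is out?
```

Trace (tracking out):
mapping = {'val': {'b': 48}, 'id': [6, 17, 18]}  # -> mapping = {'val': {'b': 48}, 'id': [6, 17, 18]}
out = mapping['val']['b'] + mapping['id'][0]  # -> out = 54

Answer: 54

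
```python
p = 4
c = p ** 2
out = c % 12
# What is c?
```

Trace (tracking c):
p = 4  # -> p = 4
c = p ** 2  # -> c = 16
out = c % 12  # -> out = 4

Answer: 16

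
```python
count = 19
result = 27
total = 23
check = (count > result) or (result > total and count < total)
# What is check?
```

Trace (tracking check):
count = 19  # -> count = 19
result = 27  # -> result = 27
total = 23  # -> total = 23
check = count > result or (result > total and count < total)  # -> check = True

Answer: True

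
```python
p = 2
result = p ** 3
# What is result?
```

Trace (tracking result):
p = 2  # -> p = 2
result = p ** 3  # -> result = 8

Answer: 8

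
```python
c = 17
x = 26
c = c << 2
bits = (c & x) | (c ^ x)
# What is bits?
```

Answer: 94

Derivation:
Trace (tracking bits):
c = 17  # -> c = 17
x = 26  # -> x = 26
c = c << 2  # -> c = 68
bits = c & x | c ^ x  # -> bits = 94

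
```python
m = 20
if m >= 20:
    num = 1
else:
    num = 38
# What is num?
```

Answer: 1

Derivation:
Trace (tracking num):
m = 20  # -> m = 20
if m >= 20:  # condition is True
    num = 1  # -> num = 1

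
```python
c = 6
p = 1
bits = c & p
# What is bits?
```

Trace (tracking bits):
c = 6  # -> c = 6
p = 1  # -> p = 1
bits = c & p  # -> bits = 0

Answer: 0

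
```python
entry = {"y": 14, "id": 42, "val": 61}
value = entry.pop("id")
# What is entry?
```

Trace (tracking entry):
entry = {'y': 14, 'id': 42, 'val': 61}  # -> entry = {'y': 14, 'id': 42, 'val': 61}
value = entry.pop('id')  # -> value = 42

Answer: {'y': 14, 'val': 61}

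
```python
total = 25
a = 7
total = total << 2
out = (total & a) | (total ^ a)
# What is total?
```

Answer: 100

Derivation:
Trace (tracking total):
total = 25  # -> total = 25
a = 7  # -> a = 7
total = total << 2  # -> total = 100
out = total & a | total ^ a  # -> out = 103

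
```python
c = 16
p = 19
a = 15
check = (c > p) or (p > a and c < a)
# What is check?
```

Answer: False

Derivation:
Trace (tracking check):
c = 16  # -> c = 16
p = 19  # -> p = 19
a = 15  # -> a = 15
check = c > p or (p > a and c < a)  # -> check = False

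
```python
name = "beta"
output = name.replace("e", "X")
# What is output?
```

Answer: 'bXta'

Derivation:
Trace (tracking output):
name = 'beta'  # -> name = 'beta'
output = name.replace('e', 'X')  # -> output = 'bXta'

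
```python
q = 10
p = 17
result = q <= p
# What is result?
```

Answer: True

Derivation:
Trace (tracking result):
q = 10  # -> q = 10
p = 17  # -> p = 17
result = q <= p  # -> result = True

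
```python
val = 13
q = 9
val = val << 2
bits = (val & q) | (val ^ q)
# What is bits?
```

Trace (tracking bits):
val = 13  # -> val = 13
q = 9  # -> q = 9
val = val << 2  # -> val = 52
bits = val & q | val ^ q  # -> bits = 61

Answer: 61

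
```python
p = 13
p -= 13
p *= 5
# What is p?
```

Trace (tracking p):
p = 13  # -> p = 13
p -= 13  # -> p = 0
p *= 5  # -> p = 0

Answer: 0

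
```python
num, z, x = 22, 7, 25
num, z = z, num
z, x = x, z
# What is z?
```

Trace (tracking z):
num, z, x = (22, 7, 25)  # -> num = 22, z = 7, x = 25
num, z = (z, num)  # -> num = 7, z = 22
z, x = (x, z)  # -> z = 25, x = 22

Answer: 25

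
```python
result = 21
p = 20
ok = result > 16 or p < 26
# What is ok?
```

Trace (tracking ok):
result = 21  # -> result = 21
p = 20  # -> p = 20
ok = result > 16 or p < 26  # -> ok = True

Answer: True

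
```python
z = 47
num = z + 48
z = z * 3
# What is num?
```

Answer: 95

Derivation:
Trace (tracking num):
z = 47  # -> z = 47
num = z + 48  # -> num = 95
z = z * 3  # -> z = 141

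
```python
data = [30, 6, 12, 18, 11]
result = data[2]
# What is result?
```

Trace (tracking result):
data = [30, 6, 12, 18, 11]  # -> data = [30, 6, 12, 18, 11]
result = data[2]  # -> result = 12

Answer: 12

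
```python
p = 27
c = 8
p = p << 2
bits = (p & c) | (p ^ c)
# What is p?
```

Trace (tracking p):
p = 27  # -> p = 27
c = 8  # -> c = 8
p = p << 2  # -> p = 108
bits = p & c | p ^ c  # -> bits = 108

Answer: 108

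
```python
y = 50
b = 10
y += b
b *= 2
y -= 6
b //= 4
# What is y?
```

Trace (tracking y):
y = 50  # -> y = 50
b = 10  # -> b = 10
y += b  # -> y = 60
b *= 2  # -> b = 20
y -= 6  # -> y = 54
b //= 4  # -> b = 5

Answer: 54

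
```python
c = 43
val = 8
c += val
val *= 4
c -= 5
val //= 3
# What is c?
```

Answer: 46

Derivation:
Trace (tracking c):
c = 43  # -> c = 43
val = 8  # -> val = 8
c += val  # -> c = 51
val *= 4  # -> val = 32
c -= 5  # -> c = 46
val //= 3  # -> val = 10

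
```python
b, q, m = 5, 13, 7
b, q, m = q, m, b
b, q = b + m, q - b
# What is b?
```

Trace (tracking b):
b, q, m = (5, 13, 7)  # -> b = 5, q = 13, m = 7
b, q, m = (q, m, b)  # -> b = 13, q = 7, m = 5
b, q = (b + m, q - b)  # -> b = 18, q = -6

Answer: 18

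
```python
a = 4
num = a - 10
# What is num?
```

Trace (tracking num):
a = 4  # -> a = 4
num = a - 10  # -> num = -6

Answer: -6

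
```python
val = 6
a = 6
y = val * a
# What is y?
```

Answer: 36

Derivation:
Trace (tracking y):
val = 6  # -> val = 6
a = 6  # -> a = 6
y = val * a  # -> y = 36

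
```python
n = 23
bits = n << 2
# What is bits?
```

Answer: 92

Derivation:
Trace (tracking bits):
n = 23  # -> n = 23
bits = n << 2  # -> bits = 92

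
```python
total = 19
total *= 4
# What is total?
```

Answer: 76

Derivation:
Trace (tracking total):
total = 19  # -> total = 19
total *= 4  # -> total = 76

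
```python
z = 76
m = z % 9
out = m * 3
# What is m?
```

Trace (tracking m):
z = 76  # -> z = 76
m = z % 9  # -> m = 4
out = m * 3  # -> out = 12

Answer: 4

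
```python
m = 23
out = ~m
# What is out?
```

Answer: -24

Derivation:
Trace (tracking out):
m = 23  # -> m = 23
out = ~m  # -> out = -24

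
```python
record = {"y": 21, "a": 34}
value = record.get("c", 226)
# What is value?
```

Trace (tracking value):
record = {'y': 21, 'a': 34}  # -> record = {'y': 21, 'a': 34}
value = record.get('c', 226)  # -> value = 226

Answer: 226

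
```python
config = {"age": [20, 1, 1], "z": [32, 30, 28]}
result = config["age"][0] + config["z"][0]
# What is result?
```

Trace (tracking result):
config = {'age': [20, 1, 1], 'z': [32, 30, 28]}  # -> config = {'age': [20, 1, 1], 'z': [32, 30, 28]}
result = config['age'][0] + config['z'][0]  # -> result = 52

Answer: 52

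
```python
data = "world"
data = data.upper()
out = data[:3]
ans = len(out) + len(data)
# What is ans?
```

Answer: 8

Derivation:
Trace (tracking ans):
data = 'world'  # -> data = 'world'
data = data.upper()  # -> data = 'WORLD'
out = data[:3]  # -> out = 'WOR'
ans = len(out) + len(data)  # -> ans = 8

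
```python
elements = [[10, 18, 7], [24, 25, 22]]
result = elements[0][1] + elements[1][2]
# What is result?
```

Trace (tracking result):
elements = [[10, 18, 7], [24, 25, 22]]  # -> elements = [[10, 18, 7], [24, 25, 22]]
result = elements[0][1] + elements[1][2]  # -> result = 40

Answer: 40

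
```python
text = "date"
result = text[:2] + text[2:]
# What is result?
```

Trace (tracking result):
text = 'date'  # -> text = 'date'
result = text[:2] + text[2:]  # -> result = 'date'

Answer: 'date'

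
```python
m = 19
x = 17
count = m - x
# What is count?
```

Trace (tracking count):
m = 19  # -> m = 19
x = 17  # -> x = 17
count = m - x  # -> count = 2

Answer: 2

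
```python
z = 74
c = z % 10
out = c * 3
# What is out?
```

Trace (tracking out):
z = 74  # -> z = 74
c = z % 10  # -> c = 4
out = c * 3  # -> out = 12

Answer: 12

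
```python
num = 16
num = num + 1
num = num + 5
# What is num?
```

Answer: 22

Derivation:
Trace (tracking num):
num = 16  # -> num = 16
num = num + 1  # -> num = 17
num = num + 5  # -> num = 22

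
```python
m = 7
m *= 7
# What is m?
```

Trace (tracking m):
m = 7  # -> m = 7
m *= 7  # -> m = 49

Answer: 49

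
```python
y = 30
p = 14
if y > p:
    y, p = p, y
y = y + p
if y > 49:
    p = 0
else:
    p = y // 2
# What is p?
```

Answer: 22

Derivation:
Trace (tracking p):
y = 30  # -> y = 30
p = 14  # -> p = 14
if y > p:  # condition is True
    y, p = (p, y)  # -> y = 14, p = 30
y = y + p  # -> y = 44
if y > 49:  # condition is False
else:
    p = y // 2  # -> p = 22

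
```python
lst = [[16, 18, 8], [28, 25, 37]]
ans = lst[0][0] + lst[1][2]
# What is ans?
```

Trace (tracking ans):
lst = [[16, 18, 8], [28, 25, 37]]  # -> lst = [[16, 18, 8], [28, 25, 37]]
ans = lst[0][0] + lst[1][2]  # -> ans = 53

Answer: 53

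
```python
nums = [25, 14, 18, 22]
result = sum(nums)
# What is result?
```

Answer: 79

Derivation:
Trace (tracking result):
nums = [25, 14, 18, 22]  # -> nums = [25, 14, 18, 22]
result = sum(nums)  # -> result = 79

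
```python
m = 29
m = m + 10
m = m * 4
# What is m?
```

Trace (tracking m):
m = 29  # -> m = 29
m = m + 10  # -> m = 39
m = m * 4  # -> m = 156

Answer: 156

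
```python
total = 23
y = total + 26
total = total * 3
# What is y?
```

Answer: 49

Derivation:
Trace (tracking y):
total = 23  # -> total = 23
y = total + 26  # -> y = 49
total = total * 3  # -> total = 69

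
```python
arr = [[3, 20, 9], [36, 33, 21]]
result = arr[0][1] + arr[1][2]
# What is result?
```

Trace (tracking result):
arr = [[3, 20, 9], [36, 33, 21]]  # -> arr = [[3, 20, 9], [36, 33, 21]]
result = arr[0][1] + arr[1][2]  # -> result = 41

Answer: 41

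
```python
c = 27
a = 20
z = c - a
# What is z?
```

Trace (tracking z):
c = 27  # -> c = 27
a = 20  # -> a = 20
z = c - a  # -> z = 7

Answer: 7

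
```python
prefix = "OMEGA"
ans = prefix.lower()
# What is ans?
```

Answer: 'omega'

Derivation:
Trace (tracking ans):
prefix = 'OMEGA'  # -> prefix = 'OMEGA'
ans = prefix.lower()  # -> ans = 'omega'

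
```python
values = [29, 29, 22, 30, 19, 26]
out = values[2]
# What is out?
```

Trace (tracking out):
values = [29, 29, 22, 30, 19, 26]  # -> values = [29, 29, 22, 30, 19, 26]
out = values[2]  # -> out = 22

Answer: 22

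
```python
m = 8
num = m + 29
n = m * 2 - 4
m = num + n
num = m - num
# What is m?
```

Answer: 49

Derivation:
Trace (tracking m):
m = 8  # -> m = 8
num = m + 29  # -> num = 37
n = m * 2 - 4  # -> n = 12
m = num + n  # -> m = 49
num = m - num  # -> num = 12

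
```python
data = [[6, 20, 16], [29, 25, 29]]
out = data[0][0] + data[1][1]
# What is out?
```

Trace (tracking out):
data = [[6, 20, 16], [29, 25, 29]]  # -> data = [[6, 20, 16], [29, 25, 29]]
out = data[0][0] + data[1][1]  # -> out = 31

Answer: 31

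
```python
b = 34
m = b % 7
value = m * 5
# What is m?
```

Answer: 6

Derivation:
Trace (tracking m):
b = 34  # -> b = 34
m = b % 7  # -> m = 6
value = m * 5  # -> value = 30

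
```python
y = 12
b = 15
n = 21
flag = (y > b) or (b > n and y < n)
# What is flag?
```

Trace (tracking flag):
y = 12  # -> y = 12
b = 15  # -> b = 15
n = 21  # -> n = 21
flag = y > b or (b > n and y < n)  # -> flag = False

Answer: False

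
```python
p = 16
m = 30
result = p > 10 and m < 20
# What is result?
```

Answer: False

Derivation:
Trace (tracking result):
p = 16  # -> p = 16
m = 30  # -> m = 30
result = p > 10 and m < 20  # -> result = False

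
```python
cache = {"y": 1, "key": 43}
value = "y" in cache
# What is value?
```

Answer: True

Derivation:
Trace (tracking value):
cache = {'y': 1, 'key': 43}  # -> cache = {'y': 1, 'key': 43}
value = 'y' in cache  # -> value = True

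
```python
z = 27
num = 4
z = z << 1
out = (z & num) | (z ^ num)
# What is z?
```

Answer: 54

Derivation:
Trace (tracking z):
z = 27  # -> z = 27
num = 4  # -> num = 4
z = z << 1  # -> z = 54
out = z & num | z ^ num  # -> out = 54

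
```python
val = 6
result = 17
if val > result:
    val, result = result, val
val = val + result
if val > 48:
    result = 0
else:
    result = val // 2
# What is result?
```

Answer: 11

Derivation:
Trace (tracking result):
val = 6  # -> val = 6
result = 17  # -> result = 17
if val > result:  # condition is False
val = val + result  # -> val = 23
if val > 48:  # condition is False
else:
    result = val // 2  # -> result = 11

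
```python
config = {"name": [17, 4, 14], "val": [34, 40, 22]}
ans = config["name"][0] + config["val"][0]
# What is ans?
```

Trace (tracking ans):
config = {'name': [17, 4, 14], 'val': [34, 40, 22]}  # -> config = {'name': [17, 4, 14], 'val': [34, 40, 22]}
ans = config['name'][0] + config['val'][0]  # -> ans = 51

Answer: 51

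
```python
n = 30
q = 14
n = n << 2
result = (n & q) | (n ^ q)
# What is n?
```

Trace (tracking n):
n = 30  # -> n = 30
q = 14  # -> q = 14
n = n << 2  # -> n = 120
result = n & q | n ^ q  # -> result = 126

Answer: 120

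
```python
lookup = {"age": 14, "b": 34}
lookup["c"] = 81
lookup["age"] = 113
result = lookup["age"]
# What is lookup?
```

Trace (tracking lookup):
lookup = {'age': 14, 'b': 34}  # -> lookup = {'age': 14, 'b': 34}
lookup['c'] = 81  # -> lookup = {'age': 14, 'b': 34, 'c': 81}
lookup['age'] = 113  # -> lookup = {'age': 113, 'b': 34, 'c': 81}
result = lookup['age']  # -> result = 113

Answer: {'age': 113, 'b': 34, 'c': 81}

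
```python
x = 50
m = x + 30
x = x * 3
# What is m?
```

Answer: 80

Derivation:
Trace (tracking m):
x = 50  # -> x = 50
m = x + 30  # -> m = 80
x = x * 3  # -> x = 150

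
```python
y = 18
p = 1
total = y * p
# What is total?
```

Trace (tracking total):
y = 18  # -> y = 18
p = 1  # -> p = 1
total = y * p  # -> total = 18

Answer: 18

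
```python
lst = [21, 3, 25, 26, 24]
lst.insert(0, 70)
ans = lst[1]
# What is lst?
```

Answer: [70, 21, 3, 25, 26, 24]

Derivation:
Trace (tracking lst):
lst = [21, 3, 25, 26, 24]  # -> lst = [21, 3, 25, 26, 24]
lst.insert(0, 70)  # -> lst = [70, 21, 3, 25, 26, 24]
ans = lst[1]  # -> ans = 21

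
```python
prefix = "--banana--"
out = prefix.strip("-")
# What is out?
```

Answer: 'banana'

Derivation:
Trace (tracking out):
prefix = '--banana--'  # -> prefix = '--banana--'
out = prefix.strip('-')  # -> out = 'banana'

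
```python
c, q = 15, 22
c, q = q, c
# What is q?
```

Trace (tracking q):
c, q = (15, 22)  # -> c = 15, q = 22
c, q = (q, c)  # -> c = 22, q = 15

Answer: 15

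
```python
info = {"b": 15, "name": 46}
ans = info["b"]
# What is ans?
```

Trace (tracking ans):
info = {'b': 15, 'name': 46}  # -> info = {'b': 15, 'name': 46}
ans = info['b']  # -> ans = 15

Answer: 15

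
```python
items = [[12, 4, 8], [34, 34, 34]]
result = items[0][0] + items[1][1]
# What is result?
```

Trace (tracking result):
items = [[12, 4, 8], [34, 34, 34]]  # -> items = [[12, 4, 8], [34, 34, 34]]
result = items[0][0] + items[1][1]  # -> result = 46

Answer: 46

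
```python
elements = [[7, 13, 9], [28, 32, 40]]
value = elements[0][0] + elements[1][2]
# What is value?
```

Trace (tracking value):
elements = [[7, 13, 9], [28, 32, 40]]  # -> elements = [[7, 13, 9], [28, 32, 40]]
value = elements[0][0] + elements[1][2]  # -> value = 47

Answer: 47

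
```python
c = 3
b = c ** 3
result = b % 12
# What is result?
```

Answer: 3

Derivation:
Trace (tracking result):
c = 3  # -> c = 3
b = c ** 3  # -> b = 27
result = b % 12  # -> result = 3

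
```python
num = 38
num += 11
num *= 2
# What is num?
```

Trace (tracking num):
num = 38  # -> num = 38
num += 11  # -> num = 49
num *= 2  # -> num = 98

Answer: 98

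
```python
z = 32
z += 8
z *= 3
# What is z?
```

Answer: 120

Derivation:
Trace (tracking z):
z = 32  # -> z = 32
z += 8  # -> z = 40
z *= 3  # -> z = 120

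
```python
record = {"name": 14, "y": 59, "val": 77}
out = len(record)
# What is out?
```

Trace (tracking out):
record = {'name': 14, 'y': 59, 'val': 77}  # -> record = {'name': 14, 'y': 59, 'val': 77}
out = len(record)  # -> out = 3

Answer: 3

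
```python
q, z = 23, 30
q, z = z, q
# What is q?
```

Answer: 30

Derivation:
Trace (tracking q):
q, z = (23, 30)  # -> q = 23, z = 30
q, z = (z, q)  # -> q = 30, z = 23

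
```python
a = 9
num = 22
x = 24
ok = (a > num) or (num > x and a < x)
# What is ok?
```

Trace (tracking ok):
a = 9  # -> a = 9
num = 22  # -> num = 22
x = 24  # -> x = 24
ok = a > num or (num > x and a < x)  # -> ok = False

Answer: False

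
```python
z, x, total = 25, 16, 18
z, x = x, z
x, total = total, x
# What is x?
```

Trace (tracking x):
z, x, total = (25, 16, 18)  # -> z = 25, x = 16, total = 18
z, x = (x, z)  # -> z = 16, x = 25
x, total = (total, x)  # -> x = 18, total = 25

Answer: 18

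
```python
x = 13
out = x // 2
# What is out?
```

Trace (tracking out):
x = 13  # -> x = 13
out = x // 2  # -> out = 6

Answer: 6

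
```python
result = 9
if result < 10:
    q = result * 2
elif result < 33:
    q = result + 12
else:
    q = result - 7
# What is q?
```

Trace (tracking q):
result = 9  # -> result = 9
if result < 10:  # condition is True
    q = result * 2  # -> q = 18

Answer: 18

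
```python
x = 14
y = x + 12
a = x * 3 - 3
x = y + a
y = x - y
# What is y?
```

Answer: 39

Derivation:
Trace (tracking y):
x = 14  # -> x = 14
y = x + 12  # -> y = 26
a = x * 3 - 3  # -> a = 39
x = y + a  # -> x = 65
y = x - y  # -> y = 39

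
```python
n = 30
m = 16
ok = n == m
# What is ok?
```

Trace (tracking ok):
n = 30  # -> n = 30
m = 16  # -> m = 16
ok = n == m  # -> ok = False

Answer: False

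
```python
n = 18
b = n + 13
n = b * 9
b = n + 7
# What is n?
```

Trace (tracking n):
n = 18  # -> n = 18
b = n + 13  # -> b = 31
n = b * 9  # -> n = 279
b = n + 7  # -> b = 286

Answer: 279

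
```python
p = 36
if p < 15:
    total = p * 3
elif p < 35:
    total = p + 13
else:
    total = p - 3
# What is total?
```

Answer: 33

Derivation:
Trace (tracking total):
p = 36  # -> p = 36
if p < 15:  # condition is False
elif p < 35:  # condition is False
else:
    total = p - 3  # -> total = 33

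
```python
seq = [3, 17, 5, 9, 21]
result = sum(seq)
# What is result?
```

Trace (tracking result):
seq = [3, 17, 5, 9, 21]  # -> seq = [3, 17, 5, 9, 21]
result = sum(seq)  # -> result = 55

Answer: 55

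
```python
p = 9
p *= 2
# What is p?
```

Trace (tracking p):
p = 9  # -> p = 9
p *= 2  # -> p = 18

Answer: 18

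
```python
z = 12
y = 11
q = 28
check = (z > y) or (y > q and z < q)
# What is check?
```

Answer: True

Derivation:
Trace (tracking check):
z = 12  # -> z = 12
y = 11  # -> y = 11
q = 28  # -> q = 28
check = z > y or (y > q and z < q)  # -> check = True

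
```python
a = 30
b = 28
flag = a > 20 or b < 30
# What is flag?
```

Answer: True

Derivation:
Trace (tracking flag):
a = 30  # -> a = 30
b = 28  # -> b = 28
flag = a > 20 or b < 30  # -> flag = True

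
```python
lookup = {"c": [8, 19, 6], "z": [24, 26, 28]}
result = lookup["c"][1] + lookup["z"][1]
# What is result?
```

Trace (tracking result):
lookup = {'c': [8, 19, 6], 'z': [24, 26, 28]}  # -> lookup = {'c': [8, 19, 6], 'z': [24, 26, 28]}
result = lookup['c'][1] + lookup['z'][1]  # -> result = 45

Answer: 45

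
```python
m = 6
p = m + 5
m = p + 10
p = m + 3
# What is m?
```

Trace (tracking m):
m = 6  # -> m = 6
p = m + 5  # -> p = 11
m = p + 10  # -> m = 21
p = m + 3  # -> p = 24

Answer: 21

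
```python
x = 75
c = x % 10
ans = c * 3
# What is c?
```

Trace (tracking c):
x = 75  # -> x = 75
c = x % 10  # -> c = 5
ans = c * 3  # -> ans = 15

Answer: 5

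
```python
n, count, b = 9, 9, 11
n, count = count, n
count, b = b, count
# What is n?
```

Answer: 9

Derivation:
Trace (tracking n):
n, count, b = (9, 9, 11)  # -> n = 9, count = 9, b = 11
n, count = (count, n)  # -> n = 9, count = 9
count, b = (b, count)  # -> count = 11, b = 9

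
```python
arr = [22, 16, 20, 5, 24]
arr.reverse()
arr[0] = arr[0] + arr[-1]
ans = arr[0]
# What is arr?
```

Answer: [46, 5, 20, 16, 22]

Derivation:
Trace (tracking arr):
arr = [22, 16, 20, 5, 24]  # -> arr = [22, 16, 20, 5, 24]
arr.reverse()  # -> arr = [24, 5, 20, 16, 22]
arr[0] = arr[0] + arr[-1]  # -> arr = [46, 5, 20, 16, 22]
ans = arr[0]  # -> ans = 46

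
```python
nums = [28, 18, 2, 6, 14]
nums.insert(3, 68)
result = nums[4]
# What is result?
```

Answer: 6

Derivation:
Trace (tracking result):
nums = [28, 18, 2, 6, 14]  # -> nums = [28, 18, 2, 6, 14]
nums.insert(3, 68)  # -> nums = [28, 18, 2, 68, 6, 14]
result = nums[4]  # -> result = 6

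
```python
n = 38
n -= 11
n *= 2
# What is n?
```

Answer: 54

Derivation:
Trace (tracking n):
n = 38  # -> n = 38
n -= 11  # -> n = 27
n *= 2  # -> n = 54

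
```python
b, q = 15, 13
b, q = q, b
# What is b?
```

Trace (tracking b):
b, q = (15, 13)  # -> b = 15, q = 13
b, q = (q, b)  # -> b = 13, q = 15

Answer: 13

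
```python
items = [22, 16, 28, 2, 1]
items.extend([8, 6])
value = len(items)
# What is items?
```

Trace (tracking items):
items = [22, 16, 28, 2, 1]  # -> items = [22, 16, 28, 2, 1]
items.extend([8, 6])  # -> items = [22, 16, 28, 2, 1, 8, 6]
value = len(items)  # -> value = 7

Answer: [22, 16, 28, 2, 1, 8, 6]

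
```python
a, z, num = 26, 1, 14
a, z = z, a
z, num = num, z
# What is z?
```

Answer: 14

Derivation:
Trace (tracking z):
a, z, num = (26, 1, 14)  # -> a = 26, z = 1, num = 14
a, z = (z, a)  # -> a = 1, z = 26
z, num = (num, z)  # -> z = 14, num = 26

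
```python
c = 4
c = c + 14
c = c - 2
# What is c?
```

Answer: 16

Derivation:
Trace (tracking c):
c = 4  # -> c = 4
c = c + 14  # -> c = 18
c = c - 2  # -> c = 16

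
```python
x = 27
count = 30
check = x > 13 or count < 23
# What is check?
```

Answer: True

Derivation:
Trace (tracking check):
x = 27  # -> x = 27
count = 30  # -> count = 30
check = x > 13 or count < 23  # -> check = True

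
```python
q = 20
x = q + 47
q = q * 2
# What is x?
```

Trace (tracking x):
q = 20  # -> q = 20
x = q + 47  # -> x = 67
q = q * 2  # -> q = 40

Answer: 67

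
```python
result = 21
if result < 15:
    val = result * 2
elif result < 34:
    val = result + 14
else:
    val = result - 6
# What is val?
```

Answer: 35

Derivation:
Trace (tracking val):
result = 21  # -> result = 21
if result < 15:  # condition is False
elif result < 34:  # condition is True
    val = result + 14  # -> val = 35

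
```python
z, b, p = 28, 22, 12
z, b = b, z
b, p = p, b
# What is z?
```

Answer: 22

Derivation:
Trace (tracking z):
z, b, p = (28, 22, 12)  # -> z = 28, b = 22, p = 12
z, b = (b, z)  # -> z = 22, b = 28
b, p = (p, b)  # -> b = 12, p = 28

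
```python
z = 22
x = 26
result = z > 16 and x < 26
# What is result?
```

Trace (tracking result):
z = 22  # -> z = 22
x = 26  # -> x = 26
result = z > 16 and x < 26  # -> result = False

Answer: False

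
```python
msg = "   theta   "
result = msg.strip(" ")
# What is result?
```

Trace (tracking result):
msg = '   theta   '  # -> msg = '   theta   '
result = msg.strip(' ')  # -> result = 'theta'

Answer: 'theta'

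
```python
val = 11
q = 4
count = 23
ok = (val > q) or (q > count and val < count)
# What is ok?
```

Answer: True

Derivation:
Trace (tracking ok):
val = 11  # -> val = 11
q = 4  # -> q = 4
count = 23  # -> count = 23
ok = val > q or (q > count and val < count)  # -> ok = True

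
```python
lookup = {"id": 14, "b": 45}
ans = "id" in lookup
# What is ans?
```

Trace (tracking ans):
lookup = {'id': 14, 'b': 45}  # -> lookup = {'id': 14, 'b': 45}
ans = 'id' in lookup  # -> ans = True

Answer: True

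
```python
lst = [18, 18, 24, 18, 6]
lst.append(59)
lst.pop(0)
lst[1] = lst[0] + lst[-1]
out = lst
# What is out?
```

Trace (tracking out):
lst = [18, 18, 24, 18, 6]  # -> lst = [18, 18, 24, 18, 6]
lst.append(59)  # -> lst = [18, 18, 24, 18, 6, 59]
lst.pop(0)  # -> lst = [18, 24, 18, 6, 59]
lst[1] = lst[0] + lst[-1]  # -> lst = [18, 77, 18, 6, 59]
out = lst  # -> out = [18, 77, 18, 6, 59]

Answer: [18, 77, 18, 6, 59]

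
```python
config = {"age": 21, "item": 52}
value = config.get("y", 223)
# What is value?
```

Trace (tracking value):
config = {'age': 21, 'item': 52}  # -> config = {'age': 21, 'item': 52}
value = config.get('y', 223)  # -> value = 223

Answer: 223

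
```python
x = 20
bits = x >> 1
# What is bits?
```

Trace (tracking bits):
x = 20  # -> x = 20
bits = x >> 1  # -> bits = 10

Answer: 10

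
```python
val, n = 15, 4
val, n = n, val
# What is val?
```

Answer: 4

Derivation:
Trace (tracking val):
val, n = (15, 4)  # -> val = 15, n = 4
val, n = (n, val)  # -> val = 4, n = 15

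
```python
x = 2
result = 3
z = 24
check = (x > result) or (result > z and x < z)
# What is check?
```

Answer: False

Derivation:
Trace (tracking check):
x = 2  # -> x = 2
result = 3  # -> result = 3
z = 24  # -> z = 24
check = x > result or (result > z and x < z)  # -> check = False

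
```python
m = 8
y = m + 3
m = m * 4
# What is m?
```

Answer: 32

Derivation:
Trace (tracking m):
m = 8  # -> m = 8
y = m + 3  # -> y = 11
m = m * 4  # -> m = 32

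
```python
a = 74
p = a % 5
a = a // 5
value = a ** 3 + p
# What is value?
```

Answer: 2748

Derivation:
Trace (tracking value):
a = 74  # -> a = 74
p = a % 5  # -> p = 4
a = a // 5  # -> a = 14
value = a ** 3 + p  # -> value = 2748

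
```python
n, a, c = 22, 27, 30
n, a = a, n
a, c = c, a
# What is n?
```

Trace (tracking n):
n, a, c = (22, 27, 30)  # -> n = 22, a = 27, c = 30
n, a = (a, n)  # -> n = 27, a = 22
a, c = (c, a)  # -> a = 30, c = 22

Answer: 27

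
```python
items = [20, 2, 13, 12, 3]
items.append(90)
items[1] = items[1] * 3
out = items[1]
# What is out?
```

Trace (tracking out):
items = [20, 2, 13, 12, 3]  # -> items = [20, 2, 13, 12, 3]
items.append(90)  # -> items = [20, 2, 13, 12, 3, 90]
items[1] = items[1] * 3  # -> items = [20, 6, 13, 12, 3, 90]
out = items[1]  # -> out = 6

Answer: 6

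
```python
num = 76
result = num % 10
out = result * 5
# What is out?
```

Answer: 30

Derivation:
Trace (tracking out):
num = 76  # -> num = 76
result = num % 10  # -> result = 6
out = result * 5  # -> out = 30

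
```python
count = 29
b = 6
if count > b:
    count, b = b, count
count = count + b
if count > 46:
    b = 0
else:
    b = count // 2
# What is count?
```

Answer: 35

Derivation:
Trace (tracking count):
count = 29  # -> count = 29
b = 6  # -> b = 6
if count > b:  # condition is True
    count, b = (b, count)  # -> count = 6, b = 29
count = count + b  # -> count = 35
if count > 46:  # condition is False
else:
    b = count // 2  # -> b = 17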